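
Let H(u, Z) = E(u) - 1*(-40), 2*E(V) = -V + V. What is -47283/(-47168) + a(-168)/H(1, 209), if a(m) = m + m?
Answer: -1744641/235840 ≈ -7.3976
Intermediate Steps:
E(V) = 0 (E(V) = (-V + V)/2 = (½)*0 = 0)
H(u, Z) = 40 (H(u, Z) = 0 - 1*(-40) = 0 + 40 = 40)
a(m) = 2*m
-47283/(-47168) + a(-168)/H(1, 209) = -47283/(-47168) + (2*(-168))/40 = -47283*(-1/47168) - 336*1/40 = 47283/47168 - 42/5 = -1744641/235840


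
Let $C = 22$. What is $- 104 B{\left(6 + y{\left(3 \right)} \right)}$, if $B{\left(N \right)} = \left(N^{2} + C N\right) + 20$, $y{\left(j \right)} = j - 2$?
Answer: $-23192$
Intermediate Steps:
$y{\left(j \right)} = -2 + j$
$B{\left(N \right)} = 20 + N^{2} + 22 N$ ($B{\left(N \right)} = \left(N^{2} + 22 N\right) + 20 = 20 + N^{2} + 22 N$)
$- 104 B{\left(6 + y{\left(3 \right)} \right)} = - 104 \left(20 + \left(6 + \left(-2 + 3\right)\right)^{2} + 22 \left(6 + \left(-2 + 3\right)\right)\right) = - 104 \left(20 + \left(6 + 1\right)^{2} + 22 \left(6 + 1\right)\right) = - 104 \left(20 + 7^{2} + 22 \cdot 7\right) = - 104 \left(20 + 49 + 154\right) = \left(-104\right) 223 = -23192$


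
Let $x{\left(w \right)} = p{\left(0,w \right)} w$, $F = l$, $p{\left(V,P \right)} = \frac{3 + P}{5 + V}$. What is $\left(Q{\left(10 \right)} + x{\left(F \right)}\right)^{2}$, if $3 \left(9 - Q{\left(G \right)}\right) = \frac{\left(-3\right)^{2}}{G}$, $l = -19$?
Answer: $\frac{19321}{4} \approx 4830.3$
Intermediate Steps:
$p{\left(V,P \right)} = \frac{3 + P}{5 + V}$
$F = -19$
$x{\left(w \right)} = w \left(\frac{3}{5} + \frac{w}{5}\right)$ ($x{\left(w \right)} = \frac{3 + w}{5 + 0} w = \frac{3 + w}{5} w = \left(\frac{3}{5} + \frac{w}{5}\right) w = w \left(\frac{3}{5} + \frac{w}{5}\right)$)
$Q{\left(G \right)} = 9 - \frac{3}{G}$ ($Q{\left(G \right)} = 9 - \frac{\left(-3\right)^{2} \frac{1}{G}}{3} = 9 - \frac{9 \frac{1}{G}}{3} = 9 - \frac{3}{G}$)
$\left(Q{\left(10 \right)} + x{\left(F \right)}\right)^{2} = \left(\left(9 - \frac{3}{10}\right) + \frac{1}{5} \left(-19\right) \left(3 - 19\right)\right)^{2} = \left(\left(9 - \frac{3}{10}\right) + \frac{1}{5} \left(-19\right) \left(-16\right)\right)^{2} = \left(\left(9 - \frac{3}{10}\right) + \frac{304}{5}\right)^{2} = \left(\frac{87}{10} + \frac{304}{5}\right)^{2} = \left(\frac{139}{2}\right)^{2} = \frac{19321}{4}$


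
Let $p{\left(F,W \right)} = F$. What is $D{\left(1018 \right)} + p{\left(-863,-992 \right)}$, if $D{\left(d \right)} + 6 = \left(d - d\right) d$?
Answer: $-869$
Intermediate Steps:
$D{\left(d \right)} = -6$ ($D{\left(d \right)} = -6 + \left(d - d\right) d = -6 + 0 d = -6 + 0 = -6$)
$D{\left(1018 \right)} + p{\left(-863,-992 \right)} = -6 - 863 = -869$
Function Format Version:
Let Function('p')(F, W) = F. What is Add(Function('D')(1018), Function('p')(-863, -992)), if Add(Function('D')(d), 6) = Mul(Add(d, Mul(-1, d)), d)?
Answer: -869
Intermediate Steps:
Function('D')(d) = -6 (Function('D')(d) = Add(-6, Mul(Add(d, Mul(-1, d)), d)) = Add(-6, Mul(0, d)) = Add(-6, 0) = -6)
Add(Function('D')(1018), Function('p')(-863, -992)) = Add(-6, -863) = -869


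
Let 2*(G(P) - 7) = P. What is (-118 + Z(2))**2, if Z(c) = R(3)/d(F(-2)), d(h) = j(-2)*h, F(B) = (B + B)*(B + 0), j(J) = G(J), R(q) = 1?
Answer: 32069569/2304 ≈ 13919.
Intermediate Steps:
G(P) = 7 + P/2
j(J) = 7 + J/2
F(B) = 2*B**2 (F(B) = (2*B)*B = 2*B**2)
d(h) = 6*h (d(h) = (7 + (1/2)*(-2))*h = (7 - 1)*h = 6*h)
Z(c) = 1/48 (Z(c) = 1/(6*(2*(-2)**2)) = 1/(6*(2*4)) = 1/(6*8) = 1/48)
(-118 + Z(2))**2 = (-118 + 1/48)**2 = (-5663/48)**2 = 32069569/2304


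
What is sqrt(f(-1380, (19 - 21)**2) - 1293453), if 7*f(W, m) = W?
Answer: I*sqrt(63388857)/7 ≈ 1137.4*I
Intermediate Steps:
f(W, m) = W/7
sqrt(f(-1380, (19 - 21)**2) - 1293453) = sqrt((1/7)*(-1380) - 1293453) = sqrt(-1380/7 - 1293453) = sqrt(-9055551/7) = I*sqrt(63388857)/7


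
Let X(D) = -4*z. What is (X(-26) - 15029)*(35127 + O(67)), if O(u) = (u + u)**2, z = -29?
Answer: -791626779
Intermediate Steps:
O(u) = 4*u**2 (O(u) = (2*u)**2 = 4*u**2)
X(D) = 116 (X(D) = -4*(-29) = 116)
(X(-26) - 15029)*(35127 + O(67)) = (116 - 15029)*(35127 + 4*67**2) = -14913*(35127 + 4*4489) = -14913*(35127 + 17956) = -14913*53083 = -791626779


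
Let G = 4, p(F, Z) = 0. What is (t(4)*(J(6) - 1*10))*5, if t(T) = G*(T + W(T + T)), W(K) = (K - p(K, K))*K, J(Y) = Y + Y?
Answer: 2720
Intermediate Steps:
J(Y) = 2*Y
W(K) = K² (W(K) = (K - 1*0)*K = (K + 0)*K = K*K = K²)
t(T) = 4*T + 16*T² (t(T) = 4*(T + (T + T)²) = 4*(T + (2*T)²) = 4*(T + 4*T²) = 4*T + 16*T²)
(t(4)*(J(6) - 1*10))*5 = ((4*4*(1 + 4*4))*(2*6 - 1*10))*5 = ((4*4*(1 + 16))*(12 - 10))*5 = ((4*4*17)*2)*5 = (272*2)*5 = 544*5 = 2720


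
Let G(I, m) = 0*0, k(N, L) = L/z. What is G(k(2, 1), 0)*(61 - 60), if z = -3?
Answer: 0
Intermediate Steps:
k(N, L) = -L/3 (k(N, L) = L/(-3) = L*(-⅓) = -L/3)
G(I, m) = 0
G(k(2, 1), 0)*(61 - 60) = 0*(61 - 60) = 0*1 = 0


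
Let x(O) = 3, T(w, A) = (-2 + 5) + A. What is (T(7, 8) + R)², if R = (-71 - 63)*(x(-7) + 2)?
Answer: 434281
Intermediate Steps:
T(w, A) = 3 + A
R = -670 (R = (-71 - 63)*(3 + 2) = -134*5 = -670)
(T(7, 8) + R)² = ((3 + 8) - 670)² = (11 - 670)² = (-659)² = 434281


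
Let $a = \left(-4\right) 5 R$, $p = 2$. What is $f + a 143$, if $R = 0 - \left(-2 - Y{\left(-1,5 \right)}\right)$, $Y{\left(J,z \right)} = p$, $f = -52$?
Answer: $-11492$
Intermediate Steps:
$Y{\left(J,z \right)} = 2$
$R = 4$ ($R = 0 - \left(-2 - 2\right) = 0 - -4 = 0 + 4 = 4$)
$a = -80$ ($a = \left(-4\right) 5 \cdot 4 = \left(-20\right) 4 = -80$)
$f + a 143 = -52 - 11440 = -11492$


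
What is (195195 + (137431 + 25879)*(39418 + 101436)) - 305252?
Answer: 23002756683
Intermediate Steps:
(195195 + (137431 + 25879)*(39418 + 101436)) - 305252 = (195195 + 163310*140854) - 305252 = (195195 + 23002866740) - 305252 = 23003061935 - 305252 = 23002756683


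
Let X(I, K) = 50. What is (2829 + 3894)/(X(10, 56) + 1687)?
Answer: 747/193 ≈ 3.8705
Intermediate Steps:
(2829 + 3894)/(X(10, 56) + 1687) = (2829 + 3894)/(50 + 1687) = 6723/1737 = 6723*(1/1737) = 747/193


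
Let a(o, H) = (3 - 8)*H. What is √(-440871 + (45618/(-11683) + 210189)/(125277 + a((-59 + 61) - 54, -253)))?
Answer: I*√963580578482218667943882/1478390186 ≈ 663.98*I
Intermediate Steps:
a(o, H) = -5*H
√(-440871 + (45618/(-11683) + 210189)/(125277 + a((-59 + 61) - 54, -253))) = √(-440871 + (45618/(-11683) + 210189)/(125277 - 5*(-253))) = √(-440871 + (45618*(-1/11683) + 210189)/(125277 + 1265)) = √(-440871 + (-45618/11683 + 210189)/126542) = √(-440871 + (2455592469/11683)*(1/126542)) = √(-440871 + 2455592469/1478390186) = √(-651776904099537/1478390186) = I*√963580578482218667943882/1478390186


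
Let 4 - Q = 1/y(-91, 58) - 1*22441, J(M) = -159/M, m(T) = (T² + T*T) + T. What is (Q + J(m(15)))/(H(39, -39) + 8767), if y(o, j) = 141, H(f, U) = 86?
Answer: 490527847/193482315 ≈ 2.5353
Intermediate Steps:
m(T) = T + 2*T² (m(T) = (T² + T²) + T = 2*T² + T = T + 2*T²)
Q = 3164744/141 (Q = 4 - (1/141 - 1*22441) = 4 - (1/141 - 22441) = 4 - 1*(-3164180/141) = 4 + 3164180/141 = 3164744/141 ≈ 22445.)
(Q + J(m(15)))/(H(39, -39) + 8767) = (3164744/141 - 159*1/(15*(1 + 2*15)))/(86 + 8767) = (3164744/141 - 159*1/(15*(1 + 30)))/8853 = (3164744/141 - 159/(15*31))*(1/8853) = (3164744/141 - 159/465)*(1/8853) = (3164744/141 - 159*1/465)*(1/8853) = (3164744/141 - 53/155)*(1/8853) = (490527847/21855)*(1/8853) = 490527847/193482315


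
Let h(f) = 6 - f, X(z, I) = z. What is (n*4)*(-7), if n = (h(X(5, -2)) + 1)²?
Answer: -112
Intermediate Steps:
n = 4 (n = ((6 - 1*5) + 1)² = ((6 - 5) + 1)² = (1 + 1)² = 2² = 4)
(n*4)*(-7) = (4*4)*(-7) = 16*(-7) = -112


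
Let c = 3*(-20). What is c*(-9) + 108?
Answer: 648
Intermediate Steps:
c = -60
c*(-9) + 108 = -60*(-9) + 108 = 540 + 108 = 648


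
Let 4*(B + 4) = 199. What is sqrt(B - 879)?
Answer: I*sqrt(3333)/2 ≈ 28.866*I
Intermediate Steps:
B = 183/4 (B = -4 + (1/4)*199 = -4 + 199/4 = 183/4 ≈ 45.750)
sqrt(B - 879) = sqrt(183/4 - 879) = sqrt(-3333/4) = I*sqrt(3333)/2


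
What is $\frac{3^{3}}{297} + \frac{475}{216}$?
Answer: $\frac{5441}{2376} \approx 2.29$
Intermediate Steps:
$\frac{3^{3}}{297} + \frac{475}{216} = 27 \cdot \frac{1}{297} + 475 \cdot \frac{1}{216} = \frac{1}{11} + \frac{475}{216} = \frac{5441}{2376}$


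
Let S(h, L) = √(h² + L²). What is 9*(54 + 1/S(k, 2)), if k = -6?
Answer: 486 + 9*√10/20 ≈ 487.42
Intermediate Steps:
S(h, L) = √(L² + h²)
9*(54 + 1/S(k, 2)) = 9*(54 + 1/(√(2² + (-6)²))) = 9*(54 + 1/(√(4 + 36))) = 9*(54 + 1/(√40)) = 9*(54 + 1/(2*√10)) = 9*(54 + √10/20) = 486 + 9*√10/20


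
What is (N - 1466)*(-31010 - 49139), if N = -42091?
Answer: 3491049993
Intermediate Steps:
(N - 1466)*(-31010 - 49139) = (-42091 - 1466)*(-31010 - 49139) = -43557*(-80149) = 3491049993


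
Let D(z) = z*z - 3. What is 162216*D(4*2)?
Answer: 9895176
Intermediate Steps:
D(z) = -3 + z**2 (D(z) = z**2 - 3 = -3 + z**2)
162216*D(4*2) = 162216*(-3 + (4*2)**2) = 162216*(-3 + 8**2) = 162216*(-3 + 64) = 162216*61 = 9895176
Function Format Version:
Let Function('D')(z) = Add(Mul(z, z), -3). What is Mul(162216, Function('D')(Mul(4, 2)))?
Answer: 9895176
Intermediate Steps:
Function('D')(z) = Add(-3, Pow(z, 2)) (Function('D')(z) = Add(Pow(z, 2), -3) = Add(-3, Pow(z, 2)))
Mul(162216, Function('D')(Mul(4, 2))) = Mul(162216, Add(-3, Pow(Mul(4, 2), 2))) = Mul(162216, Add(-3, Pow(8, 2))) = Mul(162216, Add(-3, 64)) = Mul(162216, 61) = 9895176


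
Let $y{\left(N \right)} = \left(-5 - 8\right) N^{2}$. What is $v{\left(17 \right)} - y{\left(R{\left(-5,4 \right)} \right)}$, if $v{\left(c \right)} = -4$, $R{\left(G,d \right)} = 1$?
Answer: $9$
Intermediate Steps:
$y{\left(N \right)} = - 13 N^{2}$
$v{\left(17 \right)} - y{\left(R{\left(-5,4 \right)} \right)} = -4 - - 13 \cdot 1^{2} = -4 - \left(-13\right) 1 = -4 - -13 = -4 + 13 = 9$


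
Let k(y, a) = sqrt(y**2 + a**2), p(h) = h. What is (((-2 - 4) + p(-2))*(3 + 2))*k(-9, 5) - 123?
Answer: -123 - 40*sqrt(106) ≈ -534.83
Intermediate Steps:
k(y, a) = sqrt(a**2 + y**2)
(((-2 - 4) + p(-2))*(3 + 2))*k(-9, 5) - 123 = (((-2 - 4) - 2)*(3 + 2))*sqrt(5**2 + (-9)**2) - 123 = ((-6 - 2)*5)*sqrt(25 + 81) - 123 = (-8*5)*sqrt(106) - 123 = -40*sqrt(106) - 123 = -123 - 40*sqrt(106)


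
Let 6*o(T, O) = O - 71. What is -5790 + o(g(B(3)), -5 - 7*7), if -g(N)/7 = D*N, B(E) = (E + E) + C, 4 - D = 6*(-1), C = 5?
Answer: -34865/6 ≈ -5810.8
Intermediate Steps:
D = 10 (D = 4 - 6*(-1) = 4 - 1*(-6) = 4 + 6 = 10)
B(E) = 5 + 2*E (B(E) = (E + E) + 5 = 2*E + 5 = 5 + 2*E)
g(N) = -70*N
o(T, O) = -71/6 + O/6 (o(T, O) = (O - 71)/6 = (-71 + O)/6 = -71/6 + O/6)
-5790 + o(g(B(3)), -5 - 7*7) = -5790 + (-71/6 + (-5 - 7*7)/6) = -5790 + (-71/6 + (-5 - 49)/6) = -5790 + (-71/6 + (⅙)*(-54)) = -5790 + (-71/6 - 9) = -5790 - 125/6 = -34865/6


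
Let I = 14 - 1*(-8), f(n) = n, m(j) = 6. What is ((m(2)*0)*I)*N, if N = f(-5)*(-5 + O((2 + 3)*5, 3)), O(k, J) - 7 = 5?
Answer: 0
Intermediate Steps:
O(k, J) = 12 (O(k, J) = 7 + 5 = 12)
I = 22 (I = 14 + 8 = 22)
N = -35 (N = -5*(-5 + 12) = -5*7 = -35)
((m(2)*0)*I)*N = ((6*0)*22)*(-35) = (0*22)*(-35) = 0*(-35) = 0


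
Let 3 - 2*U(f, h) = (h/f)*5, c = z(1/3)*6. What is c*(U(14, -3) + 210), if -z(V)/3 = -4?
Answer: 106866/7 ≈ 15267.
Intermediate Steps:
z(V) = 12 (z(V) = -3*(-4) = 12)
c = 72 (c = 12*6 = 72)
U(f, h) = 3/2 - 5*h/(2*f) (U(f, h) = 3/2 - h/f*5/2 = 3/2 - 5*h/(2*f))
c*(U(14, -3) + 210) = 72*((½)*(-5*(-3) + 3*14)/14 + 210) = 72*((½)*(1/14)*(15 + 42) + 210) = 72*((½)*(1/14)*57 + 210) = 72*(57/28 + 210) = 72*(5937/28) = 106866/7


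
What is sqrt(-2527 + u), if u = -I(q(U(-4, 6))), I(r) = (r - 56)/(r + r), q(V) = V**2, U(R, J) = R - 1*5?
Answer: I*sqrt(818798)/18 ≈ 50.271*I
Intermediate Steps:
U(R, J) = -5 + R (U(R, J) = R - 5 = -5 + R)
I(r) = (-56 + r)/(2*r) (I(r) = (-56 + r)/((2*r)) = (-56 + r)*(1/(2*r)) = (-56 + r)/(2*r))
u = -25/162 (u = -(-56 + (-5 - 4)**2)/(2*((-5 - 4)**2)) = -(-56 + (-9)**2)/(2*((-9)**2)) = -(-56 + 81)/(2*81) = -25/(2*81) = -1*25/162 = -25/162 ≈ -0.15432)
sqrt(-2527 + u) = sqrt(-2527 - 25/162) = sqrt(-409399/162) = I*sqrt(818798)/18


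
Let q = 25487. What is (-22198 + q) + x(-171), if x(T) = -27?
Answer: 3262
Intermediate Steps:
(-22198 + q) + x(-171) = (-22198 + 25487) - 27 = 3289 - 27 = 3262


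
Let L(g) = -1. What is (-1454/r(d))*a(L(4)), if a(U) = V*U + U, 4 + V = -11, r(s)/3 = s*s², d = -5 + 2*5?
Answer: -20356/375 ≈ -54.283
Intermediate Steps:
d = 5 (d = -5 + 10 = 5)
r(s) = 3*s³ (r(s) = 3*(s*s²) = 3*s³)
V = -15 (V = -4 - 11 = -15)
a(U) = -14*U (a(U) = -15*U + U = -14*U)
(-1454/r(d))*a(L(4)) = (-1454/(3*5³))*(-14*(-1)) = -1454/(3*125)*14 = -1454/375*14 = -20356/375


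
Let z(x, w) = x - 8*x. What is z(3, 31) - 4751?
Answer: -4772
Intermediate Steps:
z(x, w) = -7*x (z(x, w) = x - 8*x = -7*x)
z(3, 31) - 4751 = -7*3 - 4751 = -21 - 4751 = -4772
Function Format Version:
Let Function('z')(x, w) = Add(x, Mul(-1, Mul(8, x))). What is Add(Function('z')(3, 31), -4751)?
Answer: -4772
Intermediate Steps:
Function('z')(x, w) = Mul(-7, x) (Function('z')(x, w) = Add(x, Mul(-8, x)) = Mul(-7, x))
Add(Function('z')(3, 31), -4751) = Add(Mul(-7, 3), -4751) = Add(-21, -4751) = -4772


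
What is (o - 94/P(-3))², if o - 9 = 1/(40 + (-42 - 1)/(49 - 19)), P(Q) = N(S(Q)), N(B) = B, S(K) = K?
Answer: 19624367569/12047841 ≈ 1628.9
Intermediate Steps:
P(Q) = Q
o = 10443/1157 (o = 9 + 1/(40 + (-42 - 1)/(49 - 19)) = 9 + 1/(40 - 43/30) = 9 + 1/(1157/30) = 9 + 30/1157 = 10443/1157 ≈ 9.0259)
(o - 94/P(-3))² = (10443/1157 - 94/(-3))² = (10443/1157 - 94*(-⅓))² = (10443/1157 + 94/3)² = (140087/3471)² = 19624367569/12047841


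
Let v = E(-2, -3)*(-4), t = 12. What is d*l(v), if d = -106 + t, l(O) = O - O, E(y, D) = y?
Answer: 0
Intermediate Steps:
v = 8 (v = -2*(-4) = 8)
l(O) = 0
d = -94 (d = -106 + 12 = -94)
d*l(v) = -94*0 = 0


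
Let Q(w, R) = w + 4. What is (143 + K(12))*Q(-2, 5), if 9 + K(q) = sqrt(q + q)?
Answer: 268 + 4*sqrt(6) ≈ 277.80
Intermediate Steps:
Q(w, R) = 4 + w
K(q) = -9 + sqrt(2)*sqrt(q) (K(q) = -9 + sqrt(q + q) = -9 + sqrt(2*q) = -9 + sqrt(2)*sqrt(q))
(143 + K(12))*Q(-2, 5) = (143 + (-9 + sqrt(2)*sqrt(12)))*(4 - 2) = (143 + (-9 + sqrt(2)*(2*sqrt(3))))*2 = (143 + (-9 + 2*sqrt(6)))*2 = (134 + 2*sqrt(6))*2 = 268 + 4*sqrt(6)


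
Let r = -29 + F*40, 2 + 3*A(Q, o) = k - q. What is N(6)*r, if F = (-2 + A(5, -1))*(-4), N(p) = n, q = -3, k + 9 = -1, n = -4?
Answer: -3084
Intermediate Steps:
k = -10 (k = -9 - 1 = -10)
N(p) = -4
A(Q, o) = -3 (A(Q, o) = -⅔ + (-10 - 1*(-3))/3 = -⅔ + (-10 + 3)/3 = -⅔ + (⅓)*(-7) = -⅔ - 7/3 = -3)
F = 20 (F = (-2 - 3)*(-4) = -5*(-4) = 20)
r = 771 (r = -29 + 20*40 = -29 + 800 = 771)
N(6)*r = -4*771 = -3084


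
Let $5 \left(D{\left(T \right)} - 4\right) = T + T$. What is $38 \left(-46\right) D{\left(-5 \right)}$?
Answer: $-3496$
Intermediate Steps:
$D{\left(T \right)} = 4 + \frac{2 T}{5}$ ($D{\left(T \right)} = 4 + \frac{T + T}{5} = 4 + \frac{2 T}{5}$)
$38 \left(-46\right) D{\left(-5 \right)} = 38 \left(-46\right) \left(4 + \frac{2}{5} \left(-5\right)\right) = - 1748 \left(4 - 2\right) = \left(-1748\right) 2 = -3496$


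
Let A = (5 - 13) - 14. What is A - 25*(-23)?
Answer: 553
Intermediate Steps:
A = -22 (A = -8 - 14 = -22)
A - 25*(-23) = -22 - 25*(-23) = -22 + 575 = 553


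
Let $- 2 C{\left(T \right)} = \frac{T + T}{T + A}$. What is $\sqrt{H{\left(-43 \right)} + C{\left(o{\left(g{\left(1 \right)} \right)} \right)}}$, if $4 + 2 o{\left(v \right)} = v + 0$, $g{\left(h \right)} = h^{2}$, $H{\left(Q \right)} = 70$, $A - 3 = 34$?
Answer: $\frac{\sqrt{353083}}{71} \approx 8.3691$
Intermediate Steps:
$A = 37$ ($A = 3 + 34 = 37$)
$o{\left(v \right)} = -2 + \frac{v}{2}$ ($o{\left(v \right)} = -2 + \frac{v + 0}{2} = -2 + \frac{v}{2}$)
$C{\left(T \right)} = - \frac{T}{37 + T}$ ($C{\left(T \right)} = - \frac{\left(T + T\right) \frac{1}{T + 37}}{2} = - \frac{2 T \frac{1}{37 + T}}{2} = - \frac{T}{37 + T}$)
$\sqrt{H{\left(-43 \right)} + C{\left(o{\left(g{\left(1 \right)} \right)} \right)}} = \sqrt{70 - \frac{-2 + \frac{1^{2}}{2}}{37 - \left(2 - \frac{1^{2}}{2}\right)}} = \sqrt{70 - \frac{-2 + \frac{1}{2} \cdot 1}{37 + \left(-2 + \frac{1}{2} \cdot 1\right)}} = \sqrt{70 - \frac{-2 + \frac{1}{2}}{37 + \left(-2 + \frac{1}{2}\right)}} = \sqrt{70 - - \frac{3}{2 \left(37 - \frac{3}{2}\right)}} = \sqrt{70 - - \frac{3}{2 \cdot \frac{71}{2}}} = \sqrt{70 - \left(- \frac{3}{2}\right) \frac{2}{71}} = \sqrt{70 + \frac{3}{71}} = \sqrt{\frac{4973}{71}} = \frac{\sqrt{353083}}{71}$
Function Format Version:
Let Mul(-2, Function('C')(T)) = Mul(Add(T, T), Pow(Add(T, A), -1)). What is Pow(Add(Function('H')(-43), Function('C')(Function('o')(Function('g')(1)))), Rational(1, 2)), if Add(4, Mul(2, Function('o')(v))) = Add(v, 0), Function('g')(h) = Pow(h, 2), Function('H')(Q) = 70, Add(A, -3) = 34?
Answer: Mul(Rational(1, 71), Pow(353083, Rational(1, 2))) ≈ 8.3691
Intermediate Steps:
A = 37 (A = Add(3, 34) = 37)
Function('o')(v) = Add(-2, Mul(Rational(1, 2), v)) (Function('o')(v) = Add(-2, Mul(Rational(1, 2), Add(v, 0))) = Add(-2, Mul(Rational(1, 2), v)))
Function('C')(T) = Mul(-1, T, Pow(Add(37, T), -1)) (Function('C')(T) = Mul(Rational(-1, 2), Mul(Add(T, T), Pow(Add(T, 37), -1))) = Mul(Rational(-1, 2), Mul(Mul(2, T), Pow(Add(37, T), -1))) = Mul(Rational(-1, 2), Mul(2, T, Pow(Add(37, T), -1))) = Mul(-1, T, Pow(Add(37, T), -1)))
Pow(Add(Function('H')(-43), Function('C')(Function('o')(Function('g')(1)))), Rational(1, 2)) = Pow(Add(70, Mul(-1, Add(-2, Mul(Rational(1, 2), Pow(1, 2))), Pow(Add(37, Add(-2, Mul(Rational(1, 2), Pow(1, 2)))), -1))), Rational(1, 2)) = Pow(Add(70, Mul(-1, Add(-2, Mul(Rational(1, 2), 1)), Pow(Add(37, Add(-2, Mul(Rational(1, 2), 1))), -1))), Rational(1, 2)) = Pow(Add(70, Mul(-1, Add(-2, Rational(1, 2)), Pow(Add(37, Add(-2, Rational(1, 2))), -1))), Rational(1, 2)) = Pow(Add(70, Mul(-1, Rational(-3, 2), Pow(Add(37, Rational(-3, 2)), -1))), Rational(1, 2)) = Pow(Add(70, Mul(-1, Rational(-3, 2), Pow(Rational(71, 2), -1))), Rational(1, 2)) = Pow(Add(70, Mul(-1, Rational(-3, 2), Rational(2, 71))), Rational(1, 2)) = Pow(Add(70, Rational(3, 71)), Rational(1, 2)) = Pow(Rational(4973, 71), Rational(1, 2)) = Mul(Rational(1, 71), Pow(353083, Rational(1, 2)))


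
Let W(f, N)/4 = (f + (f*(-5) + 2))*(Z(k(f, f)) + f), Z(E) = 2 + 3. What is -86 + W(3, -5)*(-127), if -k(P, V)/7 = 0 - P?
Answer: 40554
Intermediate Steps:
k(P, V) = 7*P (k(P, V) = -7*(0 - P) = -(-7)*P = 7*P)
Z(E) = 5
W(f, N) = 4*(2 - 4*f)*(5 + f) (W(f, N) = 4*((f + (f*(-5) + 2))*(5 + f)) = 4*((f + (-5*f + 2))*(5 + f)) = 4*((f + (2 - 5*f))*(5 + f)) = 4*((2 - 4*f)*(5 + f)) = 4*(2 - 4*f)*(5 + f))
-86 + W(3, -5)*(-127) = -86 + (40 - 72*3 - 16*3²)*(-127) = -86 + (40 - 216 - 16*9)*(-127) = -86 + (40 - 216 - 144)*(-127) = -86 - 320*(-127) = -86 + 40640 = 40554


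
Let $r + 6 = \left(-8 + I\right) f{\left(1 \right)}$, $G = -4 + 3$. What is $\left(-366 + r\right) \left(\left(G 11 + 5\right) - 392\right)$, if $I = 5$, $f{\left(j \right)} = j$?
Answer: $149250$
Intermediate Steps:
$G = -1$
$r = -9$ ($r = -6 + \left(-8 + 5\right) 1 = -6 - 3 = -9$)
$\left(-366 + r\right) \left(\left(G 11 + 5\right) - 392\right) = \left(-366 - 9\right) \left(\left(\left(-1\right) 11 + 5\right) - 392\right) = - 375 \left(\left(-11 + 5\right) - 392\right) = - 375 \left(-6 - 392\right) = \left(-375\right) \left(-398\right) = 149250$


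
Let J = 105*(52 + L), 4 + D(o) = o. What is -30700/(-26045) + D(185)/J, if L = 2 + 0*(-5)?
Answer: 35756629/29535030 ≈ 1.2107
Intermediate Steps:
L = 2 (L = 2 + 0 = 2)
D(o) = -4 + o
J = 5670 (J = 105*(52 + 2) = 105*54 = 5670)
-30700/(-26045) + D(185)/J = -30700/(-26045) + (-4 + 185)/5670 = -30700*(-1/26045) + 181*(1/5670) = 6140/5209 + 181/5670 = 35756629/29535030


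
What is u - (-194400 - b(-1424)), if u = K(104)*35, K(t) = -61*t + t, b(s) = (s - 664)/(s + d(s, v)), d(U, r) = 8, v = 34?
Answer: -1415913/59 ≈ -23999.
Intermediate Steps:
b(s) = (-664 + s)/(8 + s) (b(s) = (s - 664)/(s + 8) = (-664 + s)/(8 + s))
K(t) = -60*t
u = -218400 (u = -60*104*35 = -6240*35 = -218400)
u - (-194400 - b(-1424)) = -218400 - (-194400 - (-664 - 1424)/(8 - 1424)) = -218400 - (-194400 - (-2088)/(-1416)) = -218400 - (-194400 - (-1)*(-2088)/1416) = -218400 - (-194400 - 1*87/59) = -218400 - (-194400 - 87/59) = -218400 - 1*(-11469687/59) = -218400 + 11469687/59 = -1415913/59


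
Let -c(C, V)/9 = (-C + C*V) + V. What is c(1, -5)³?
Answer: 970299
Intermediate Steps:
c(C, V) = -9*V + 9*C - 9*C*V (c(C, V) = -9*((-C + C*V) + V) = -9*(V - C + C*V) = -9*V + 9*C - 9*C*V)
c(1, -5)³ = (-9*(-5) + 9*1 - 9*1*(-5))³ = (45 + 9 + 45)³ = 99³ = 970299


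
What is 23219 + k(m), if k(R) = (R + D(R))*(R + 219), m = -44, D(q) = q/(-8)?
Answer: 32963/2 ≈ 16482.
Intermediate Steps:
D(q) = -q/8 (D(q) = q*(-1/8) = -q/8)
k(R) = 7*R*(219 + R)/8 (k(R) = (R - R/8)*(R + 219) = (7*R/8)*(219 + R) = 7*R*(219 + R)/8)
23219 + k(m) = 23219 + (7/8)*(-44)*(219 - 44) = 23219 + (7/8)*(-44)*175 = 23219 - 13475/2 = 32963/2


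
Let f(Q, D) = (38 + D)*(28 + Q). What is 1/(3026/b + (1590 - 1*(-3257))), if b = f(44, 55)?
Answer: 3348/16229269 ≈ 0.00020629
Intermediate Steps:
f(Q, D) = (28 + Q)*(38 + D)
b = 6696 (b = 1064 + 28*55 + 38*44 + 55*44 = 1064 + 1540 + 1672 + 2420 = 6696)
1/(3026/b + (1590 - 1*(-3257))) = 1/(3026/6696 + (1590 - 1*(-3257))) = 1/(3026*(1/6696) + (1590 + 3257)) = 1/(1513/3348 + 4847) = 1/(16229269/3348) = 3348/16229269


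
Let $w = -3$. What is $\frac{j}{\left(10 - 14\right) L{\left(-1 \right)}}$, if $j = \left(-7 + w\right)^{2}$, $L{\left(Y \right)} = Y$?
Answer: $25$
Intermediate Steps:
$j = 100$ ($j = \left(-7 - 3\right)^{2} = \left(-10\right)^{2} = 100$)
$\frac{j}{\left(10 - 14\right) L{\left(-1 \right)}} = \frac{100}{\left(10 - 14\right) \left(-1\right)} = \frac{100}{\left(-4\right) \left(-1\right)} = \frac{100}{4} = 100 \cdot \frac{1}{4} = 25$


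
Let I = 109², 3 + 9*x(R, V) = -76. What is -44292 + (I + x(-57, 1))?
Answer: -291778/9 ≈ -32420.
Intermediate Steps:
x(R, V) = -79/9 (x(R, V) = -⅓ + (⅑)*(-76) = -⅓ - 76/9 = -79/9)
I = 11881
-44292 + (I + x(-57, 1)) = -44292 + (11881 - 79/9) = -44292 + 106850/9 = -291778/9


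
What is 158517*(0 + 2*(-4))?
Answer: -1268136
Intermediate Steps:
158517*(0 + 2*(-4)) = 158517*(0 - 8) = 158517*(-8) = -1268136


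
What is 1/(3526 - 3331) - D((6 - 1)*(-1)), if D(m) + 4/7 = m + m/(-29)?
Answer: 213923/39585 ≈ 5.4041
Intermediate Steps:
D(m) = -4/7 + 28*m/29 (D(m) = -4/7 + (m + m/(-29)) = -4/7 + (m + m*(-1/29)) = -4/7 + (m - m/29) = -4/7 + 28*m/29)
1/(3526 - 3331) - D((6 - 1)*(-1)) = 1/(3526 - 3331) - (-4/7 + 28*((6 - 1)*(-1))/29) = 1/195 - (-4/7 + 28*(5*(-1))/29) = 1/195 - (-4/7 + (28/29)*(-5)) = 1/195 - (-4/7 - 140/29) = 1/195 - 1*(-1096/203) = 1/195 + 1096/203 = 213923/39585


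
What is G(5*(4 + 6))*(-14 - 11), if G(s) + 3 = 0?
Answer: 75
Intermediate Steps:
G(s) = -3 (G(s) = -3 + 0 = -3)
G(5*(4 + 6))*(-14 - 11) = -3*(-14 - 11) = -3*(-25) = 75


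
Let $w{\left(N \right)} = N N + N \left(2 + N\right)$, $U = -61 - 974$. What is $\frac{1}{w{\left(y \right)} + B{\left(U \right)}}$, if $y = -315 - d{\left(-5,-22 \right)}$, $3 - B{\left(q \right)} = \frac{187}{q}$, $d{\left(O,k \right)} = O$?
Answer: $\frac{1035}{198288592} \approx 5.2197 \cdot 10^{-6}$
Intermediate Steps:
$U = -1035$ ($U = -61 - 974 = -1035$)
$B{\left(q \right)} = 3 - \frac{187}{q}$
$y = -310$ ($y = -315 - -5 = -315 + 5 = -310$)
$w{\left(N \right)} = N^{2} + N \left(2 + N\right)$
$\frac{1}{w{\left(y \right)} + B{\left(U \right)}} = \frac{1}{2 \left(-310\right) \left(1 - 310\right) + \left(3 - \frac{187}{-1035}\right)} = \frac{1}{2 \left(-310\right) \left(-309\right) + \left(3 - - \frac{187}{1035}\right)} = \frac{1}{191580 + \left(3 + \frac{187}{1035}\right)} = \frac{1}{191580 + \frac{3292}{1035}} = \frac{1}{\frac{198288592}{1035}} = \frac{1035}{198288592}$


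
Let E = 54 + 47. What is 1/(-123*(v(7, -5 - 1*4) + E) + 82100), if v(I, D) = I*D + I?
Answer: 1/76565 ≈ 1.3061e-5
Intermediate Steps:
E = 101
v(I, D) = I + D*I (v(I, D) = D*I + I = I + D*I)
1/(-123*(v(7, -5 - 1*4) + E) + 82100) = 1/(-123*(7*(1 + (-5 - 1*4)) + 101) + 82100) = 1/(-123*(7*(1 + (-5 - 4)) + 101) + 82100) = 1/(-123*(7*(1 - 9) + 101) + 82100) = 1/(-123*(7*(-8) + 101) + 82100) = 1/(-123*(-56 + 101) + 82100) = 1/(-123*45 + 82100) = 1/(-5535 + 82100) = 1/76565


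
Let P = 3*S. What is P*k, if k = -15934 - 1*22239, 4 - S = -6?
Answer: -1145190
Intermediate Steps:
S = 10 (S = 4 - 1*(-6) = 4 + 6 = 10)
P = 30 (P = 3*10 = 30)
k = -38173 (k = -15934 - 22239 = -38173)
P*k = 30*(-38173) = -1145190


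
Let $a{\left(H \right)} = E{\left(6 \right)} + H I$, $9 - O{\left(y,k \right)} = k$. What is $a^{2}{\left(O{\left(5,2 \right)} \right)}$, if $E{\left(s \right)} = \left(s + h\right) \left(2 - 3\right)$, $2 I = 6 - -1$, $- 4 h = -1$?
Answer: $\frac{5329}{16} \approx 333.06$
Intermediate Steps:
$h = \frac{1}{4}$ ($h = \left(- \frac{1}{4}\right) \left(-1\right) = \frac{1}{4} \approx 0.25$)
$O{\left(y,k \right)} = 9 - k$
$I = \frac{7}{2}$ ($I = \frac{6 - -1}{2} = \frac{6 + 1}{2} = \frac{1}{2} \cdot 7 = \frac{7}{2} \approx 3.5$)
$E{\left(s \right)} = - \frac{1}{4} - s$ ($E{\left(s \right)} = \left(s + \frac{1}{4}\right) \left(2 - 3\right) = \left(\frac{1}{4} + s\right) \left(-1\right) = - \frac{1}{4} - s$)
$a{\left(H \right)} = - \frac{25}{4} + \frac{7 H}{2}$ ($a{\left(H \right)} = \left(- \frac{1}{4} - 6\right) + H \frac{7}{2} = \left(- \frac{1}{4} - 6\right) + \frac{7 H}{2} = - \frac{25}{4} + \frac{7 H}{2}$)
$a^{2}{\left(O{\left(5,2 \right)} \right)} = \left(- \frac{25}{4} + \frac{7 \left(9 - 2\right)}{2}\right)^{2} = \left(- \frac{25}{4} + \frac{7}{2} \cdot 7\right)^{2} = \left(- \frac{25}{4} + \frac{49}{2}\right)^{2} = \left(\frac{73}{4}\right)^{2} = \frac{5329}{16}$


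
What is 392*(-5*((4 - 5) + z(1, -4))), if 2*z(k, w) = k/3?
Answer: 4900/3 ≈ 1633.3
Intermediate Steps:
z(k, w) = k/6 (z(k, w) = (k/3)/2 = k/6)
392*(-5*((4 - 5) + z(1, -4))) = 392*(-5*((4 - 5) + (⅙)*1)) = 392*(-5*(-1 + ⅙)) = 392*(-5*(-⅚)) = 392*(25/6) = 4900/3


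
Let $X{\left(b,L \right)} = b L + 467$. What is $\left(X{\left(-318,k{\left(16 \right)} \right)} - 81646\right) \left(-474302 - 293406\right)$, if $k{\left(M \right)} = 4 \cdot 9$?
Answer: $71110488916$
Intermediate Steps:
$k{\left(M \right)} = 36$
$X{\left(b,L \right)} = 467 + L b$ ($X{\left(b,L \right)} = L b + 467 = 467 + L b$)
$\left(X{\left(-318,k{\left(16 \right)} \right)} - 81646\right) \left(-474302 - 293406\right) = \left(\left(467 + 36 \left(-318\right)\right) - 81646\right) \left(-474302 - 293406\right) = \left(\left(467 - 11448\right) - 81646\right) \left(-767708\right) = \left(-10981 - 81646\right) \left(-767708\right) = \left(-92627\right) \left(-767708\right) = 71110488916$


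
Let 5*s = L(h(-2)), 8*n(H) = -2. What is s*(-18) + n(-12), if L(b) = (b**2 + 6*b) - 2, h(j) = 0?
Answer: 139/20 ≈ 6.9500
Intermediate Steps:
n(H) = -1/4 (n(H) = (1/8)*(-2) = -1/4)
L(b) = -2 + b**2 + 6*b
s = -2/5 (s = (-2 + 0**2 + 6*0)/5 = (-2 + 0 + 0)/5 = (1/5)*(-2) = -2/5 ≈ -0.40000)
s*(-18) + n(-12) = -2/5*(-18) - 1/4 = 36/5 - 1/4 = 139/20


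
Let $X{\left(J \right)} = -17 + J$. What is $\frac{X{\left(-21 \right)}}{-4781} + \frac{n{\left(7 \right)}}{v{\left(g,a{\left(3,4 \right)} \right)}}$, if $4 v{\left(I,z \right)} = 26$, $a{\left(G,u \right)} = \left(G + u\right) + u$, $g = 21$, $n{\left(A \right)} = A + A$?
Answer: $\frac{134362}{62153} \approx 2.1618$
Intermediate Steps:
$n{\left(A \right)} = 2 A$
$a{\left(G,u \right)} = G + 2 u$
$v{\left(I,z \right)} = \frac{13}{2}$ ($v{\left(I,z \right)} = \frac{1}{4} \cdot 26 = \frac{13}{2}$)
$\frac{X{\left(-21 \right)}}{-4781} + \frac{n{\left(7 \right)}}{v{\left(g,a{\left(3,4 \right)} \right)}} = \frac{-17 - 21}{-4781} + \frac{2 \cdot 7}{\frac{13}{2}} = \left(-38\right) \left(- \frac{1}{4781}\right) + 14 \cdot \frac{2}{13} = \frac{38}{4781} + \frac{28}{13} = \frac{134362}{62153}$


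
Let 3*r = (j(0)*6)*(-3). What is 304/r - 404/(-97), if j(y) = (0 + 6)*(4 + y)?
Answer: 1793/873 ≈ 2.0538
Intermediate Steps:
j(y) = 24 + 6*y (j(y) = 6*(4 + y) = 24 + 6*y)
r = -144 (r = (((24 + 6*0)*6)*(-3))/3 = (((24 + 0)*6)*(-3))/3 = ((24*6)*(-3))/3 = (144*(-3))/3 = (⅓)*(-432) = -144)
304/r - 404/(-97) = 304/(-144) - 404/(-97) = 304*(-1/144) - 404*(-1/97) = -19/9 + 404/97 = 1793/873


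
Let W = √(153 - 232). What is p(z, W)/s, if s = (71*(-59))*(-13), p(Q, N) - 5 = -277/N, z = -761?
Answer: 5/54457 + 277*I*√79/4302103 ≈ 9.1816e-5 + 0.00057229*I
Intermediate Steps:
W = I*√79 (W = √(-79) = I*√79 ≈ 8.8882*I)
p(Q, N) = 5 - 277/N
s = 54457 (s = -4189*(-13) = 54457)
p(z, W)/s = (5 - 277*(-I*√79/79))/54457 = (5 - (-277)*I*√79/79)*(1/54457) = (5 + 277*I*√79/79)*(1/54457) = 5/54457 + 277*I*√79/4302103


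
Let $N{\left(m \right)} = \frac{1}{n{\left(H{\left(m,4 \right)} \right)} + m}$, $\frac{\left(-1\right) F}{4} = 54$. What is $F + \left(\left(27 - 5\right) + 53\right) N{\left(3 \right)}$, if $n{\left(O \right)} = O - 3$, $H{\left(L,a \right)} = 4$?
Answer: $- \frac{789}{4} \approx -197.25$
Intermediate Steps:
$F = -216$ ($F = \left(-4\right) 54 = -216$)
$n{\left(O \right)} = -3 + O$
$N{\left(m \right)} = \frac{1}{1 + m}$ ($N{\left(m \right)} = \frac{1}{\left(-3 + 4\right) + m} = \frac{1}{1 + m}$)
$F + \left(\left(27 - 5\right) + 53\right) N{\left(3 \right)} = -216 + \frac{\left(27 - 5\right) + 53}{1 + 3} = -216 + \frac{22 + 53}{4} = -216 + 75 \cdot \frac{1}{4} = -216 + \frac{75}{4} = - \frac{789}{4}$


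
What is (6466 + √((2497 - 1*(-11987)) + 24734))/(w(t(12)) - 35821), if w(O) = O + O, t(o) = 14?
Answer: -6466/35793 - √39218/35793 ≈ -0.18618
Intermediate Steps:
w(O) = 2*O
(6466 + √((2497 - 1*(-11987)) + 24734))/(w(t(12)) - 35821) = (6466 + √((2497 - 1*(-11987)) + 24734))/(2*14 - 35821) = (6466 + √((2497 + 11987) + 24734))/(28 - 35821) = (6466 + √(14484 + 24734))/(-35793) = (6466 + √39218)*(-1/35793) = -6466/35793 - √39218/35793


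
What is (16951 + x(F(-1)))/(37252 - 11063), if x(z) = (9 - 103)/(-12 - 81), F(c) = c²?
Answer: 1576537/2435577 ≈ 0.64729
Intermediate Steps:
x(z) = 94/93 (x(z) = -94/(-93) = -94*(-1/93) = 94/93)
(16951 + x(F(-1)))/(37252 - 11063) = (16951 + 94/93)/(37252 - 11063) = (1576537/93)/26189 = (1576537/93)*(1/26189) = 1576537/2435577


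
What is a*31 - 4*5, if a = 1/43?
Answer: -829/43 ≈ -19.279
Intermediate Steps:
a = 1/43 ≈ 0.023256
a*31 - 4*5 = (1/43)*31 - 4*5 = 31/43 - 20 = -829/43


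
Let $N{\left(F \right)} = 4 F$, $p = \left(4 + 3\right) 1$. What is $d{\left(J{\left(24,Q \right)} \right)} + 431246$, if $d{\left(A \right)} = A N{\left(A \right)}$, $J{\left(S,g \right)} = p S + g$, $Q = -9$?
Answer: $532370$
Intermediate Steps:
$p = 7$ ($p = 7 \cdot 1 = 7$)
$J{\left(S,g \right)} = g + 7 S$ ($J{\left(S,g \right)} = 7 S + g = g + 7 S$)
$d{\left(A \right)} = 4 A^{2}$ ($d{\left(A \right)} = A 4 A = 4 A^{2}$)
$d{\left(J{\left(24,Q \right)} \right)} + 431246 = 4 \left(-9 + 7 \cdot 24\right)^{2} + 431246 = 4 \left(-9 + 168\right)^{2} + 431246 = 4 \cdot 159^{2} + 431246 = 4 \cdot 25281 + 431246 = 101124 + 431246 = 532370$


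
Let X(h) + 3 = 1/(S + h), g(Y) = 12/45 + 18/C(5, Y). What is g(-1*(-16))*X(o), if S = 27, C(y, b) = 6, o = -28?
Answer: -196/15 ≈ -13.067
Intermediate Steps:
g(Y) = 49/15 (g(Y) = 12/45 + 18/6 = 12*(1/45) + 18*(⅙) = 4/15 + 3 = 49/15)
X(h) = -3 + 1/(27 + h)
g(-1*(-16))*X(o) = 49*((-80 - 3*(-28))/(27 - 28))/15 = 49*((-80 + 84)/(-1))/15 = 49*(-1*4)/15 = (49/15)*(-4) = -196/15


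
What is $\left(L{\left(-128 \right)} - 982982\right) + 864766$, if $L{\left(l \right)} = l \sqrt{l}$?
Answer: $-118216 - 1024 i \sqrt{2} \approx -1.1822 \cdot 10^{5} - 1448.2 i$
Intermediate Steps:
$L{\left(l \right)} = l^{\frac{3}{2}}$
$\left(L{\left(-128 \right)} - 982982\right) + 864766 = \left(\left(-128\right)^{\frac{3}{2}} - 982982\right) + 864766 = \left(- 1024 i \sqrt{2} - 982982\right) + 864766 = \left(-982982 - 1024 i \sqrt{2}\right) + 864766 = -118216 - 1024 i \sqrt{2}$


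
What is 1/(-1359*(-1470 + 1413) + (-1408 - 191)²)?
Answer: 1/2634264 ≈ 3.7961e-7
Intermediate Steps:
1/(-1359*(-1470 + 1413) + (-1408 - 191)²) = 1/(-1359*(-57) + (-1599)²) = 1/(77463 + 2556801) = 1/2634264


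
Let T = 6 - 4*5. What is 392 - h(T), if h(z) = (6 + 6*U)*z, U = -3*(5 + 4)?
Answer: -1792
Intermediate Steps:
U = -27 (U = -3*9 = -27)
T = -14 (T = 6 - 20 = -14)
h(z) = -156*z (h(z) = (6 + 6*(-27))*z = (6 - 162)*z = -156*z)
392 - h(T) = 392 - (-156)*(-14) = 392 - 1*2184 = 392 - 2184 = -1792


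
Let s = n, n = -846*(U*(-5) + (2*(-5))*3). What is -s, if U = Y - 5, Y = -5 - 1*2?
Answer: 25380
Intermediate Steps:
Y = -7 (Y = -5 - 2 = -7)
U = -12 (U = -7 - 5 = -12)
n = -25380 (n = -846*(-12*(-5) + (2*(-5))*3) = -846*(60 - 10*3) = -846*(60 - 30) = -846*30 = -25380)
s = -25380
-s = -1*(-25380) = 25380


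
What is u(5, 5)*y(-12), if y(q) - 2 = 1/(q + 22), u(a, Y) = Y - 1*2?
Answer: 63/10 ≈ 6.3000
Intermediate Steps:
u(a, Y) = -2 + Y (u(a, Y) = Y - 2 = -2 + Y)
y(q) = 2 + 1/(22 + q) (y(q) = 2 + 1/(q + 22) = 2 + 1/(22 + q))
u(5, 5)*y(-12) = (-2 + 5)*((45 + 2*(-12))/(22 - 12)) = 3*((45 - 24)/10) = 3*((⅒)*21) = 3*(21/10) = 63/10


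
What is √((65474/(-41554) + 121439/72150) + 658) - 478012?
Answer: -478012 + √59155508014121087166/299812110 ≈ -4.7799e+5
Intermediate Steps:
√((65474/(-41554) + 121439/72150) + 658) - 478012 = √((65474*(-1/41554) + 121439*(1/72150)) + 658) - 478012 = √((-32737/20777 + 121439/72150) + 658) - 478012 = √(161163553/1499060550 + 658) - 478012 = √(986543005453/1499060550) - 478012 = √59155508014121087166/299812110 - 478012 = -478012 + √59155508014121087166/299812110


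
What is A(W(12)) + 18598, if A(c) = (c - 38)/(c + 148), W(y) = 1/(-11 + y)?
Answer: 2771065/149 ≈ 18598.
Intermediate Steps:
A(c) = (-38 + c)/(148 + c)
A(W(12)) + 18598 = (-38 + 1/(-11 + 12))/(148 + 1/(-11 + 12)) + 18598 = (-38 + 1/1)/(148 + 1/1) + 18598 = (-38 + 1)/(148 + 1) + 18598 = -37/149 + 18598 = 2771065/149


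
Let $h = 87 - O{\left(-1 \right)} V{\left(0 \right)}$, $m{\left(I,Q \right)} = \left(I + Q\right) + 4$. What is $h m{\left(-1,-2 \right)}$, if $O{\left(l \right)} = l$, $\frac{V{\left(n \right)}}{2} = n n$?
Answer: $87$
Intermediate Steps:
$V{\left(n \right)} = 2 n^{2}$ ($V{\left(n \right)} = 2 n n = 2 n^{2}$)
$m{\left(I,Q \right)} = 4 + I + Q$
$h = 87$ ($h = 87 - - 2 \cdot 0^{2} = 87 - - 2 \cdot 0 = 87 - \left(-1\right) 0 = 87 - 0 = 87 + 0 = 87$)
$h m{\left(-1,-2 \right)} = 87 \left(4 - 1 - 2\right) = 87 \cdot 1 = 87$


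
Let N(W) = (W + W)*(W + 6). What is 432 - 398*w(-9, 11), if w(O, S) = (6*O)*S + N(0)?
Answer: 236844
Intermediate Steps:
N(W) = 2*W*(6 + W) (N(W) = (2*W)*(6 + W) = 2*W*(6 + W))
w(O, S) = 6*O*S (w(O, S) = (6*O)*S + 2*0*(6 + 0) = 6*O*S + 2*0*6 = 6*O*S + 0 = 6*O*S)
432 - 398*w(-9, 11) = 432 - 2388*(-9)*11 = 432 - 398*(-594) = 432 + 236412 = 236844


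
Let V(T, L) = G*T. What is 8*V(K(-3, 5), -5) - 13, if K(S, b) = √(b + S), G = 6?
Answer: -13 + 48*√2 ≈ 54.882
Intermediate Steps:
K(S, b) = √(S + b)
V(T, L) = 6*T
8*V(K(-3, 5), -5) - 13 = 8*(6*√(-3 + 5)) - 13 = 8*(6*√2) - 13 = 48*√2 - 13 = -13 + 48*√2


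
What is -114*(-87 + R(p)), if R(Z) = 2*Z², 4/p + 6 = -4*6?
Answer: 743546/75 ≈ 9914.0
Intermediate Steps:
p = -2/15 (p = 4/(-6 - 4*6) = 4/(-6 - 24) = 4/(-30) = 4*(-1/30) = -2/15 ≈ -0.13333)
-114*(-87 + R(p)) = -114*(-87 + 2*(-2/15)²) = -114*(-87 + 2*(4/225)) = -114*(-87 + 8/225) = -114*(-19567/225) = 743546/75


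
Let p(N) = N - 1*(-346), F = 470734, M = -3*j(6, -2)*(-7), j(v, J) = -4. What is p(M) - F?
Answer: -470472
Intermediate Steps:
M = -84 (M = -3*(-4)*(-7) = 12*(-7) = -84)
p(N) = 346 + N (p(N) = N + 346 = 346 + N)
p(M) - F = (346 - 84) - 1*470734 = 262 - 470734 = -470472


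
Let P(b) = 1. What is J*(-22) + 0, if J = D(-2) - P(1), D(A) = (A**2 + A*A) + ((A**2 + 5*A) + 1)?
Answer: -44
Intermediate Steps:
D(A) = 1 + 3*A**2 + 5*A (D(A) = (A**2 + A**2) + (1 + A**2 + 5*A) = 2*A**2 + (1 + A**2 + 5*A) = 1 + 3*A**2 + 5*A)
J = 2 (J = (1 + 3*(-2)**2 + 5*(-2)) - 1*1 = (1 + 3*4 - 10) - 1 = (1 + 12 - 10) - 1 = 3 - 1 = 2)
J*(-22) + 0 = 2*(-22) + 0 = -44 + 0 = -44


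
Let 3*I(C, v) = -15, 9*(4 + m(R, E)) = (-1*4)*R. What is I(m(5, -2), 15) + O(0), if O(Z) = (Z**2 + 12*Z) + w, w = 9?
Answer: 4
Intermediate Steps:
O(Z) = 9 + Z**2 + 12*Z (O(Z) = (Z**2 + 12*Z) + 9 = 9 + Z**2 + 12*Z)
m(R, E) = -4 - 4*R/9 (m(R, E) = -4 + ((-1*4)*R)/9 = -4 + (-4*R)/9 = -4 - 4*R/9)
I(C, v) = -5 (I(C, v) = (1/3)*(-15) = -5)
I(m(5, -2), 15) + O(0) = -5 + (9 + 0**2 + 12*0) = -5 + (9 + 0 + 0) = -5 + 9 = 4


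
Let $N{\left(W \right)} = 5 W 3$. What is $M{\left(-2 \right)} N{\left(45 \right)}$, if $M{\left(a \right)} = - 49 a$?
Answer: $66150$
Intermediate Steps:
$N{\left(W \right)} = 15 W$
$M{\left(-2 \right)} N{\left(45 \right)} = \left(-49\right) \left(-2\right) 15 \cdot 45 = 98 \cdot 675 = 66150$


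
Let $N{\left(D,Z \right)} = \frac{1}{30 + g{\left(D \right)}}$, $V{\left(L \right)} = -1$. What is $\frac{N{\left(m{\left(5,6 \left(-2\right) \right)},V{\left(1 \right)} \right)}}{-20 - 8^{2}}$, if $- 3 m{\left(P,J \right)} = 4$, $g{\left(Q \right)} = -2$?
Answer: $- \frac{1}{2352} \approx -0.00042517$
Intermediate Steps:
$m{\left(P,J \right)} = - \frac{4}{3}$ ($m{\left(P,J \right)} = \left(- \frac{1}{3}\right) 4 = - \frac{4}{3}$)
$N{\left(D,Z \right)} = \frac{1}{28}$ ($N{\left(D,Z \right)} = \frac{1}{30 - 2} = \frac{1}{28}$)
$\frac{N{\left(m{\left(5,6 \left(-2\right) \right)},V{\left(1 \right)} \right)}}{-20 - 8^{2}} = \frac{1}{28 \left(-20 - 8^{2}\right)} = \frac{1}{28 \left(-20 - 64\right)} = \frac{1}{28 \left(-84\right)} = \frac{1}{28} \left(- \frac{1}{84}\right) = - \frac{1}{2352}$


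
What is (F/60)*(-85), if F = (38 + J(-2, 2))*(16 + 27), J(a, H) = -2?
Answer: -2193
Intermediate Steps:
F = 1548 (F = (38 - 2)*(16 + 27) = 36*43 = 1548)
(F/60)*(-85) = (1548/60)*(-85) = ((1/60)*1548)*(-85) = (129/5)*(-85) = -2193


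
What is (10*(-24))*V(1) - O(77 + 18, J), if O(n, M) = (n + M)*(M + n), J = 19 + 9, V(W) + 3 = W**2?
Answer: -14649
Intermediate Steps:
V(W) = -3 + W**2
J = 28
O(n, M) = (M + n)**2 (O(n, M) = (M + n)*(M + n) = (M + n)**2)
(10*(-24))*V(1) - O(77 + 18, J) = (10*(-24))*(-3 + 1**2) - (28 + (77 + 18))**2 = -240*(-3 + 1) - (28 + 95)**2 = -240*(-2) - 1*123**2 = 480 - 1*15129 = 480 - 15129 = -14649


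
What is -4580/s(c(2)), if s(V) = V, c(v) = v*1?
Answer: -2290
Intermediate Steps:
c(v) = v
-4580/s(c(2)) = -4580/2 = -4580*1/2 = -2290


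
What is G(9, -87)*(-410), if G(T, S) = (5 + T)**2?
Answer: -80360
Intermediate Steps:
G(9, -87)*(-410) = (5 + 9)**2*(-410) = 14**2*(-410) = 196*(-410) = -80360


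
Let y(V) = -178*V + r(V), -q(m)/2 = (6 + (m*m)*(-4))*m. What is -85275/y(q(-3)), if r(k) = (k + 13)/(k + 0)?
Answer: -15349500/5767367 ≈ -2.6614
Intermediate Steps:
r(k) = (13 + k)/k
q(m) = -2*m*(6 - 4*m**2) (q(m) = -2*(6 + (m*m)*(-4))*m = -2*(6 + m**2*(-4))*m = -2*(6 - 4*m**2)*m = -2*m*(6 - 4*m**2))
y(V) = -178*V + (13 + V)/V
-85275/y(q(-3)) = -85275/(1 - 178*(-12*(-3) + 8*(-3)**3) + 13/(-12*(-3) + 8*(-3)**3)) = -85275/(1 - 178*(36 + 8*(-27)) + 13/(36 + 8*(-27))) = -85275/(1 - 178*(36 - 216) + 13/(36 - 216)) = -85275/(1 - 178*(-180) + 13/(-180)) = -85275/(1 + 32040 + 13*(-1/180)) = -85275/(1 + 32040 - 13/180) = -85275/5767367/180 = -85275*180/5767367 = -15349500/5767367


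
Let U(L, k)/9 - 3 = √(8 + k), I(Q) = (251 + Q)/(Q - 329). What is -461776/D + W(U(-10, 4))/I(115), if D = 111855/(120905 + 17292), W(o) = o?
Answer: -3892887246557/6823155 - 642*√3/61 ≈ -5.7056e+5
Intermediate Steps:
I(Q) = (251 + Q)/(-329 + Q)
U(L, k) = 27 + 9*√(8 + k)
D = 111855/138197 ≈ 0.80939
-461776/D + W(U(-10, 4))/I(115) = -461776/111855/138197 + (27 + 9*√(8 + 4))/(((251 + 115)/(-329 + 115))) = -461776*138197/111855 + (27 + 9*√12)/((366/(-214))) = -63816057872/111855 + (27 + 9*(2*√3))/((-1/214*366)) = -63816057872/111855 + (27 + 18*√3)/(-183/107) = -63816057872/111855 + (27 + 18*√3)*(-107/183) = -63816057872/111855 + (-963/61 - 642*√3/61) = -3892887246557/6823155 - 642*√3/61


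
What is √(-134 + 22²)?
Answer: 5*√14 ≈ 18.708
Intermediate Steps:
√(-134 + 22²) = √(-134 + 484) = √350 = 5*√14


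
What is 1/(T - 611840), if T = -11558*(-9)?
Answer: -1/507818 ≈ -1.9692e-6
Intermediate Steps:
T = 104022
1/(T - 611840) = 1/(104022 - 611840) = 1/(-507818) = -1/507818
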